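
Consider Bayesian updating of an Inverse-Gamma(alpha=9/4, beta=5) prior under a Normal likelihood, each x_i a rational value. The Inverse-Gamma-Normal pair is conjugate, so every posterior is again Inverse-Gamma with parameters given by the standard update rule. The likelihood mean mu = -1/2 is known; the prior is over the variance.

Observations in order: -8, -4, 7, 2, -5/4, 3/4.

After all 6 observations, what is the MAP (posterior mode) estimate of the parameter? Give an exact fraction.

229/20

obs 1: x=-8 → posterior Inverse-Gamma(11/4, 265/8)
obs 2: x=-4 → posterior Inverse-Gamma(13/4, 157/4)
obs 3: x=7 → posterior Inverse-Gamma(15/4, 539/8)
obs 4: x=2 → posterior Inverse-Gamma(17/4, 141/2)
obs 5: x=-5/4 → posterior Inverse-Gamma(19/4, 2265/32)
obs 6: x=3/4 → posterior Inverse-Gamma(21/4, 1145/16)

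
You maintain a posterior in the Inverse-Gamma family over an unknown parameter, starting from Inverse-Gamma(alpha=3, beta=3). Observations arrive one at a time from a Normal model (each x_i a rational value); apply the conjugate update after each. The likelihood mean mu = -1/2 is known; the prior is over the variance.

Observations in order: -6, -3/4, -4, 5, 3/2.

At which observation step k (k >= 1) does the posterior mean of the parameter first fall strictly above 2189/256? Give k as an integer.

obs 1: x=-6 → posterior Inverse-Gamma(7/2, 145/8)
obs 2: x=-3/4 → posterior Inverse-Gamma(4, 581/32)
obs 3: x=-4 → posterior Inverse-Gamma(9/2, 777/32)
obs 4: x=5 → posterior Inverse-Gamma(5, 1261/32)
obs 5: x=3/2 → posterior Inverse-Gamma(11/2, 1325/32)

k = 4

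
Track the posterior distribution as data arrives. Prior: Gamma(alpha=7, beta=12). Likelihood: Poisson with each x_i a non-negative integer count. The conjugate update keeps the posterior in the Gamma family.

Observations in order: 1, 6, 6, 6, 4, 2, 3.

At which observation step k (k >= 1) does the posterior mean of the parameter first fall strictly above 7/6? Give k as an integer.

k = 3

obs 1: x=1 → posterior Gamma(8, 13)
obs 2: x=6 → posterior Gamma(14, 14)
obs 3: x=6 → posterior Gamma(20, 15)
obs 4: x=6 → posterior Gamma(26, 16)
obs 5: x=4 → posterior Gamma(30, 17)
obs 6: x=2 → posterior Gamma(32, 18)
obs 7: x=3 → posterior Gamma(35, 19)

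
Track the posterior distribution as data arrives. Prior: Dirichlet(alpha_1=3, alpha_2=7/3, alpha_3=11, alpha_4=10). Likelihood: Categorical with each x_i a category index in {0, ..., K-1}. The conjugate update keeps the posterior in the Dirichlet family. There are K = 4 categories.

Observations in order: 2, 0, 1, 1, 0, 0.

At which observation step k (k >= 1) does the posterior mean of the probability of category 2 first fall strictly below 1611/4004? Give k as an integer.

obs 1: x=2 → posterior Dirichlet(3, 7/3, 12, 10)
obs 2: x=0 → posterior Dirichlet(4, 7/3, 12, 10)
obs 3: x=1 → posterior Dirichlet(4, 10/3, 12, 10)
obs 4: x=1 → posterior Dirichlet(4, 13/3, 12, 10)
obs 5: x=0 → posterior Dirichlet(5, 13/3, 12, 10)
obs 6: x=0 → posterior Dirichlet(6, 13/3, 12, 10)

k = 4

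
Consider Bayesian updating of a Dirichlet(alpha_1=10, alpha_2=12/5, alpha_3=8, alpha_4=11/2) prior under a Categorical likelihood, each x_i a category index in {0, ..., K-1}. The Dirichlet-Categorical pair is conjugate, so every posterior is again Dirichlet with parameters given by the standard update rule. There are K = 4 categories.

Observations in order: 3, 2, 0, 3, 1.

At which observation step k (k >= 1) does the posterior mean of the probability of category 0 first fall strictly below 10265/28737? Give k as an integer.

k = 5

obs 1: x=3 → posterior Dirichlet(10, 12/5, 8, 13/2)
obs 2: x=2 → posterior Dirichlet(10, 12/5, 9, 13/2)
obs 3: x=0 → posterior Dirichlet(11, 12/5, 9, 13/2)
obs 4: x=3 → posterior Dirichlet(11, 12/5, 9, 15/2)
obs 5: x=1 → posterior Dirichlet(11, 17/5, 9, 15/2)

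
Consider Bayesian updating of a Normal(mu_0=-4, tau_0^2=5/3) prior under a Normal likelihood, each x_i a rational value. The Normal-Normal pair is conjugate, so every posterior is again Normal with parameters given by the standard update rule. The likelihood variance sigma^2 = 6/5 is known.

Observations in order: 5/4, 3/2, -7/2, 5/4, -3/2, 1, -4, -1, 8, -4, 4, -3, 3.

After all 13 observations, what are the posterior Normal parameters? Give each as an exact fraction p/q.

obs 1: x=5/4 → posterior Normal(-163/172, 30/43)
obs 2: x=3/2 → posterior Normal(-13/272, 15/34)
obs 3: x=-7/2 → posterior Normal(-121/124, 10/31)
obs 4: x=5/4 → posterior Normal(-119/236, 15/59)
obs 5: x=-3/2 → posterior Normal(-97/143, 30/143)
obs 6: x=1 → posterior Normal(-3/7, 5/28)
obs 7: x=-4 → posterior Normal(-172/193, 30/193)
obs 8: x=-1 → posterior Normal(-197/218, 15/109)
obs 9: x=8 → posterior Normal(1/81, 10/81)
obs 10: x=-4 → posterior Normal(-97/268, 15/134)
obs 11: x=4 → posterior Normal(3/293, 30/293)
obs 12: x=-3 → posterior Normal(-12/53, 5/53)
obs 13: x=3 → posterior Normal(3/343, 30/343)

mu_0=3/343, tau_0^2=30/343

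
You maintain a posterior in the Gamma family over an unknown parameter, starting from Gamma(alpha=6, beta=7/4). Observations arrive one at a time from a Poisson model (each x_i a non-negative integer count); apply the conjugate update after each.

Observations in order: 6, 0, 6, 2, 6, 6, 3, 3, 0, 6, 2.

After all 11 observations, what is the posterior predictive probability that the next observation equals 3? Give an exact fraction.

obs 1: x=6 → posterior Gamma(12, 11/4)
obs 2: x=0 → posterior Gamma(12, 15/4)
obs 3: x=6 → posterior Gamma(18, 19/4)
obs 4: x=2 → posterior Gamma(20, 23/4)
obs 5: x=6 → posterior Gamma(26, 27/4)
obs 6: x=6 → posterior Gamma(32, 31/4)
obs 7: x=3 → posterior Gamma(35, 35/4)
obs 8: x=3 → posterior Gamma(38, 39/4)
obs 9: x=0 → posterior Gamma(38, 43/4)
obs 10: x=6 → posterior Gamma(44, 47/4)
obs 11: x=2 → posterior Gamma(46, 51/4)

3911593818119389083386174206705660012745752184061794748954158531107667730077004678144/18957094945079578466082652579409659138931642305118625557724953978322446346282958984375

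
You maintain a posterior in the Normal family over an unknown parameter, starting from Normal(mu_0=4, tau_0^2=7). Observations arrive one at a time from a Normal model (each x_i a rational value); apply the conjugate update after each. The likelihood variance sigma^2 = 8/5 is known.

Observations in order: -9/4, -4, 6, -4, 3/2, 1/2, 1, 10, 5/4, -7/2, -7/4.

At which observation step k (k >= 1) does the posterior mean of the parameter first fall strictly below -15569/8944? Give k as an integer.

obs 1: x=-9/4 → posterior Normal(-187/172, 56/43)
obs 2: x=-4 → posterior Normal(-249/104, 28/39)
obs 3: x=6 → posterior Normal(93/452, 56/113)
obs 4: x=-4 → posterior Normal(-467/592, 14/37)
obs 5: x=3/2 → posterior Normal(-257/732, 56/183)
obs 6: x=1/2 → posterior Normal(-187/872, 28/109)
obs 7: x=1 → posterior Normal(-47/1012, 56/253)
obs 8: x=10 → posterior Normal(451/384, 7/36)
obs 9: x=5/4 → posterior Normal(382/323, 56/323)
obs 10: x=-7/2 → posterior Normal(519/716, 28/179)
obs 11: x=-7/4 → posterior Normal(793/1572, 56/393)

k = 2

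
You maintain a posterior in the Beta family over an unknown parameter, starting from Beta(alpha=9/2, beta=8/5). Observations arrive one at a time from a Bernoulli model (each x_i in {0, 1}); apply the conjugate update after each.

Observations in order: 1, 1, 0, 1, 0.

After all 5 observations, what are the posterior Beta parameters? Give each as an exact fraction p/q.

alpha=15/2, beta=18/5

obs 1: x=1 → posterior Beta(11/2, 8/5)
obs 2: x=1 → posterior Beta(13/2, 8/5)
obs 3: x=0 → posterior Beta(13/2, 13/5)
obs 4: x=1 → posterior Beta(15/2, 13/5)
obs 5: x=0 → posterior Beta(15/2, 18/5)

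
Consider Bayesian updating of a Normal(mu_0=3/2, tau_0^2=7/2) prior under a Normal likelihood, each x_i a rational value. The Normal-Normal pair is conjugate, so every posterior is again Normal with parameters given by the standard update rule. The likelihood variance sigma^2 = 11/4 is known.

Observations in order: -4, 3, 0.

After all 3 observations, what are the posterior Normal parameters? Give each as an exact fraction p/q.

mu_0=5/106, tau_0^2=77/106

obs 1: x=-4 → posterior Normal(-79/50, 77/50)
obs 2: x=3 → posterior Normal(5/78, 77/78)
obs 3: x=0 → posterior Normal(5/106, 77/106)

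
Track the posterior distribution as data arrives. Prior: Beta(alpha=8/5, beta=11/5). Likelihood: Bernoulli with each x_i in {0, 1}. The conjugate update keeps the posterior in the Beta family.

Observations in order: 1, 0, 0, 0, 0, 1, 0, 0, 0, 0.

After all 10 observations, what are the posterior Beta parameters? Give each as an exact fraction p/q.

alpha=18/5, beta=51/5

obs 1: x=1 → posterior Beta(13/5, 11/5)
obs 2: x=0 → posterior Beta(13/5, 16/5)
obs 3: x=0 → posterior Beta(13/5, 21/5)
obs 4: x=0 → posterior Beta(13/5, 26/5)
obs 5: x=0 → posterior Beta(13/5, 31/5)
obs 6: x=1 → posterior Beta(18/5, 31/5)
obs 7: x=0 → posterior Beta(18/5, 36/5)
obs 8: x=0 → posterior Beta(18/5, 41/5)
obs 9: x=0 → posterior Beta(18/5, 46/5)
obs 10: x=0 → posterior Beta(18/5, 51/5)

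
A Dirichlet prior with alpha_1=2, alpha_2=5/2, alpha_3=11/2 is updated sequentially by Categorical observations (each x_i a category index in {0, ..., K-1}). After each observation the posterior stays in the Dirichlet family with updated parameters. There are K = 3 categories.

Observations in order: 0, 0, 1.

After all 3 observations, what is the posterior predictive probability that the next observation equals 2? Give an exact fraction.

obs 1: x=0 → posterior Dirichlet(3, 5/2, 11/2)
obs 2: x=0 → posterior Dirichlet(4, 5/2, 11/2)
obs 3: x=1 → posterior Dirichlet(4, 7/2, 11/2)

11/26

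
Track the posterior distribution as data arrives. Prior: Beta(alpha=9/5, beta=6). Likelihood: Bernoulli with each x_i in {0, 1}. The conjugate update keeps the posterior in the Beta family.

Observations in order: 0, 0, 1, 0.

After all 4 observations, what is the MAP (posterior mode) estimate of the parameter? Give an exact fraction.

obs 1: x=0 → posterior Beta(9/5, 7)
obs 2: x=0 → posterior Beta(9/5, 8)
obs 3: x=1 → posterior Beta(14/5, 8)
obs 4: x=0 → posterior Beta(14/5, 9)

9/49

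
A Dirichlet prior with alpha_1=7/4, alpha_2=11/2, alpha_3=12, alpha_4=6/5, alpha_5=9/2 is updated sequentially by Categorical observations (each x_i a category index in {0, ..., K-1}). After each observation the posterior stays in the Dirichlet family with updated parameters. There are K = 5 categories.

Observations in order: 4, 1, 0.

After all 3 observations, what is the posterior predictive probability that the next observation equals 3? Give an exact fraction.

obs 1: x=4 → posterior Dirichlet(7/4, 11/2, 12, 6/5, 11/2)
obs 2: x=1 → posterior Dirichlet(7/4, 13/2, 12, 6/5, 11/2)
obs 3: x=0 → posterior Dirichlet(11/4, 13/2, 12, 6/5, 11/2)

24/559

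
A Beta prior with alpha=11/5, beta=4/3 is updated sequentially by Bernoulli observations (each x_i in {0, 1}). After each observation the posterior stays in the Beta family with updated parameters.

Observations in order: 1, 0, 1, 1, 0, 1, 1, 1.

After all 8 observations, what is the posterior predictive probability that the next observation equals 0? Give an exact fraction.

50/173

obs 1: x=1 → posterior Beta(16/5, 4/3)
obs 2: x=0 → posterior Beta(16/5, 7/3)
obs 3: x=1 → posterior Beta(21/5, 7/3)
obs 4: x=1 → posterior Beta(26/5, 7/3)
obs 5: x=0 → posterior Beta(26/5, 10/3)
obs 6: x=1 → posterior Beta(31/5, 10/3)
obs 7: x=1 → posterior Beta(36/5, 10/3)
obs 8: x=1 → posterior Beta(41/5, 10/3)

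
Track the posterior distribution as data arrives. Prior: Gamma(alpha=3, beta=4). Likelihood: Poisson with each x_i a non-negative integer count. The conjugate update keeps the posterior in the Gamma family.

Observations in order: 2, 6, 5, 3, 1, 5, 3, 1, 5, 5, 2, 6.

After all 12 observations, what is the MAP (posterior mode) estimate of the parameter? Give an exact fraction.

23/8

obs 1: x=2 → posterior Gamma(5, 5)
obs 2: x=6 → posterior Gamma(11, 6)
obs 3: x=5 → posterior Gamma(16, 7)
obs 4: x=3 → posterior Gamma(19, 8)
obs 5: x=1 → posterior Gamma(20, 9)
obs 6: x=5 → posterior Gamma(25, 10)
obs 7: x=3 → posterior Gamma(28, 11)
obs 8: x=1 → posterior Gamma(29, 12)
obs 9: x=5 → posterior Gamma(34, 13)
obs 10: x=5 → posterior Gamma(39, 14)
obs 11: x=2 → posterior Gamma(41, 15)
obs 12: x=6 → posterior Gamma(47, 16)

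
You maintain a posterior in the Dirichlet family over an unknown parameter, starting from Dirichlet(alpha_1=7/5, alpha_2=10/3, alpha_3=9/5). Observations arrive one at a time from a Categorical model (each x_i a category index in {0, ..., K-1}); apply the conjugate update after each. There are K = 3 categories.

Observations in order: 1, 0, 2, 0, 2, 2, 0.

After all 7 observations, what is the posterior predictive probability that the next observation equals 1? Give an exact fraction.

65/203

obs 1: x=1 → posterior Dirichlet(7/5, 13/3, 9/5)
obs 2: x=0 → posterior Dirichlet(12/5, 13/3, 9/5)
obs 3: x=2 → posterior Dirichlet(12/5, 13/3, 14/5)
obs 4: x=0 → posterior Dirichlet(17/5, 13/3, 14/5)
obs 5: x=2 → posterior Dirichlet(17/5, 13/3, 19/5)
obs 6: x=2 → posterior Dirichlet(17/5, 13/3, 24/5)
obs 7: x=0 → posterior Dirichlet(22/5, 13/3, 24/5)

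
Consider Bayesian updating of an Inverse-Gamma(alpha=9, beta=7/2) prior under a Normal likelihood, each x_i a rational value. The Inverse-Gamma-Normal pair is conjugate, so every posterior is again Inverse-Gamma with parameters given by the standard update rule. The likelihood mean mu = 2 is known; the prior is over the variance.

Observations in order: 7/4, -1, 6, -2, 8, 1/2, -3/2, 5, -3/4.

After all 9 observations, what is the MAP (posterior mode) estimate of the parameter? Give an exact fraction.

obs 1: x=7/4 → posterior Inverse-Gamma(19/2, 113/32)
obs 2: x=-1 → posterior Inverse-Gamma(10, 257/32)
obs 3: x=6 → posterior Inverse-Gamma(21/2, 513/32)
obs 4: x=-2 → posterior Inverse-Gamma(11, 769/32)
obs 5: x=8 → posterior Inverse-Gamma(23/2, 1345/32)
obs 6: x=1/2 → posterior Inverse-Gamma(12, 1381/32)
obs 7: x=-3/2 → posterior Inverse-Gamma(25/2, 1577/32)
obs 8: x=5 → posterior Inverse-Gamma(13, 1721/32)
obs 9: x=-3/4 → posterior Inverse-Gamma(27/2, 921/16)

921/232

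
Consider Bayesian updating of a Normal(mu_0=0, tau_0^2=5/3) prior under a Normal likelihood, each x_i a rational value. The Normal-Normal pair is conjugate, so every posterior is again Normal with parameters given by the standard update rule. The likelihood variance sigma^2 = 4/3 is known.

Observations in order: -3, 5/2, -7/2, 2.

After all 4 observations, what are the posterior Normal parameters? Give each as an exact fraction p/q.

obs 1: x=-3 → posterior Normal(-5/3, 20/27)
obs 2: x=5/2 → posterior Normal(-5/28, 10/21)
obs 3: x=-7/2 → posterior Normal(-20/19, 20/57)
obs 4: x=2 → posterior Normal(-5/12, 5/18)

mu_0=-5/12, tau_0^2=5/18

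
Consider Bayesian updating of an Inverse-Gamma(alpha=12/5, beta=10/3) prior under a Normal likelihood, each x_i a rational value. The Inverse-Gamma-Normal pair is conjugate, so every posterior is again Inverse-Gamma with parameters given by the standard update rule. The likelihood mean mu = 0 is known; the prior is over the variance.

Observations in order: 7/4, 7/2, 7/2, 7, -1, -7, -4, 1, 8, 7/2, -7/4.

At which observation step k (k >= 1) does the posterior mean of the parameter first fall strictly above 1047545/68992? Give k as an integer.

obs 1: x=7/4 → posterior Inverse-Gamma(29/10, 467/96)
obs 2: x=7/2 → posterior Inverse-Gamma(17/5, 1055/96)
obs 3: x=7/2 → posterior Inverse-Gamma(39/10, 1643/96)
obs 4: x=7 → posterior Inverse-Gamma(22/5, 3995/96)
obs 5: x=-1 → posterior Inverse-Gamma(49/10, 4043/96)
obs 6: x=-7 → posterior Inverse-Gamma(27/5, 6395/96)
obs 7: x=-4 → posterior Inverse-Gamma(59/10, 7163/96)
obs 8: x=1 → posterior Inverse-Gamma(32/5, 7211/96)
obs 9: x=8 → posterior Inverse-Gamma(69/10, 10283/96)
obs 10: x=7/2 → posterior Inverse-Gamma(37/5, 10871/96)
obs 11: x=-7/4 → posterior Inverse-Gamma(79/10, 5509/48)

k = 7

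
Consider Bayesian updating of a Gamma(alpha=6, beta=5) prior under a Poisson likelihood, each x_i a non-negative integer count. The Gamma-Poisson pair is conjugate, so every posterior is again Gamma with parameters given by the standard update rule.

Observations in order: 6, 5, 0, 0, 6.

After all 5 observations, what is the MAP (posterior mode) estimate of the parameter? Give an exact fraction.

obs 1: x=6 → posterior Gamma(12, 6)
obs 2: x=5 → posterior Gamma(17, 7)
obs 3: x=0 → posterior Gamma(17, 8)
obs 4: x=0 → posterior Gamma(17, 9)
obs 5: x=6 → posterior Gamma(23, 10)

11/5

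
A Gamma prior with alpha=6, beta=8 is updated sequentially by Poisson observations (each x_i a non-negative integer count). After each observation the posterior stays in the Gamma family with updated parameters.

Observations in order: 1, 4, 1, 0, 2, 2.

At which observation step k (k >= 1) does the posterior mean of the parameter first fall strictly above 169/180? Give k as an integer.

obs 1: x=1 → posterior Gamma(7, 9)
obs 2: x=4 → posterior Gamma(11, 10)
obs 3: x=1 → posterior Gamma(12, 11)
obs 4: x=0 → posterior Gamma(12, 12)
obs 5: x=2 → posterior Gamma(14, 13)
obs 6: x=2 → posterior Gamma(16, 14)

k = 2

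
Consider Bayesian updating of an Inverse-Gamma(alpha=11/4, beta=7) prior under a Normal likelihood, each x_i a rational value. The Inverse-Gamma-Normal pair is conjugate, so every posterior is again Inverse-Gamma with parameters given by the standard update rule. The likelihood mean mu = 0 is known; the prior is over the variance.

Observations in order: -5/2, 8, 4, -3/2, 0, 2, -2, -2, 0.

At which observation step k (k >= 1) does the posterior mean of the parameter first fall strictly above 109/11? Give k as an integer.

k = 2

obs 1: x=-5/2 → posterior Inverse-Gamma(13/4, 81/8)
obs 2: x=8 → posterior Inverse-Gamma(15/4, 337/8)
obs 3: x=4 → posterior Inverse-Gamma(17/4, 401/8)
obs 4: x=-3/2 → posterior Inverse-Gamma(19/4, 205/4)
obs 5: x=0 → posterior Inverse-Gamma(21/4, 205/4)
obs 6: x=2 → posterior Inverse-Gamma(23/4, 213/4)
obs 7: x=-2 → posterior Inverse-Gamma(25/4, 221/4)
obs 8: x=-2 → posterior Inverse-Gamma(27/4, 229/4)
obs 9: x=0 → posterior Inverse-Gamma(29/4, 229/4)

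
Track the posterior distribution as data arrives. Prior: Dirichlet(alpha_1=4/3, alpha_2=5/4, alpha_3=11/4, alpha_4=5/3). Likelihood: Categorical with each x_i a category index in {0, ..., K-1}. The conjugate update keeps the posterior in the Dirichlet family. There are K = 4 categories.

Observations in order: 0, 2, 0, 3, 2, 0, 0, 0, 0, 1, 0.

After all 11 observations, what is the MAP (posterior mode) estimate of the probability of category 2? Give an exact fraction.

obs 1: x=0 → posterior Dirichlet(7/3, 5/4, 11/4, 5/3)
obs 2: x=2 → posterior Dirichlet(7/3, 5/4, 15/4, 5/3)
obs 3: x=0 → posterior Dirichlet(10/3, 5/4, 15/4, 5/3)
obs 4: x=3 → posterior Dirichlet(10/3, 5/4, 15/4, 8/3)
obs 5: x=2 → posterior Dirichlet(10/3, 5/4, 19/4, 8/3)
obs 6: x=0 → posterior Dirichlet(13/3, 5/4, 19/4, 8/3)
obs 7: x=0 → posterior Dirichlet(16/3, 5/4, 19/4, 8/3)
obs 8: x=0 → posterior Dirichlet(19/3, 5/4, 19/4, 8/3)
obs 9: x=0 → posterior Dirichlet(22/3, 5/4, 19/4, 8/3)
obs 10: x=1 → posterior Dirichlet(22/3, 9/4, 19/4, 8/3)
obs 11: x=0 → posterior Dirichlet(25/3, 9/4, 19/4, 8/3)

15/56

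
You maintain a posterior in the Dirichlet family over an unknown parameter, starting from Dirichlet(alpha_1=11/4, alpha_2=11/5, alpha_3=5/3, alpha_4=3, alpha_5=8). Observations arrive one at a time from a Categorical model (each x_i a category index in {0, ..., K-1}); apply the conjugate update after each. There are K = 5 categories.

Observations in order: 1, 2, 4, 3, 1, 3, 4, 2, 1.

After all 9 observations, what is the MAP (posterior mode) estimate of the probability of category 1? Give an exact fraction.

252/1297

obs 1: x=1 → posterior Dirichlet(11/4, 16/5, 5/3, 3, 8)
obs 2: x=2 → posterior Dirichlet(11/4, 16/5, 8/3, 3, 8)
obs 3: x=4 → posterior Dirichlet(11/4, 16/5, 8/3, 3, 9)
obs 4: x=3 → posterior Dirichlet(11/4, 16/5, 8/3, 4, 9)
obs 5: x=1 → posterior Dirichlet(11/4, 21/5, 8/3, 4, 9)
obs 6: x=3 → posterior Dirichlet(11/4, 21/5, 8/3, 5, 9)
obs 7: x=4 → posterior Dirichlet(11/4, 21/5, 8/3, 5, 10)
obs 8: x=2 → posterior Dirichlet(11/4, 21/5, 11/3, 5, 10)
obs 9: x=1 → posterior Dirichlet(11/4, 26/5, 11/3, 5, 10)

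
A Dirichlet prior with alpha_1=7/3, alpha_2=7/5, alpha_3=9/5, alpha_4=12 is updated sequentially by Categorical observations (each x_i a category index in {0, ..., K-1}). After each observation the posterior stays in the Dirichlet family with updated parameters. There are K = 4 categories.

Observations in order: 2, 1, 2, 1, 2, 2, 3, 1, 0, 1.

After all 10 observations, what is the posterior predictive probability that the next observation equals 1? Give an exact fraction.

obs 1: x=2 → posterior Dirichlet(7/3, 7/5, 14/5, 12)
obs 2: x=1 → posterior Dirichlet(7/3, 12/5, 14/5, 12)
obs 3: x=2 → posterior Dirichlet(7/3, 12/5, 19/5, 12)
obs 4: x=1 → posterior Dirichlet(7/3, 17/5, 19/5, 12)
obs 5: x=2 → posterior Dirichlet(7/3, 17/5, 24/5, 12)
obs 6: x=2 → posterior Dirichlet(7/3, 17/5, 29/5, 12)
obs 7: x=3 → posterior Dirichlet(7/3, 17/5, 29/5, 13)
obs 8: x=1 → posterior Dirichlet(7/3, 22/5, 29/5, 13)
obs 9: x=0 → posterior Dirichlet(10/3, 22/5, 29/5, 13)
obs 10: x=1 → posterior Dirichlet(10/3, 27/5, 29/5, 13)

81/413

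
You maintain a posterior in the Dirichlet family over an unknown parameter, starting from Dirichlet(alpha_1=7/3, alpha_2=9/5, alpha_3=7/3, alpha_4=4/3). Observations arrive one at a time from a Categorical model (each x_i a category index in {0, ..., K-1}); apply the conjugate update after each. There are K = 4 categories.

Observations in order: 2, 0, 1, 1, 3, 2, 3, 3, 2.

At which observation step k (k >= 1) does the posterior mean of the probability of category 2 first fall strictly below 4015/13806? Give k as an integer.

obs 1: x=2 → posterior Dirichlet(7/3, 9/5, 10/3, 4/3)
obs 2: x=0 → posterior Dirichlet(10/3, 9/5, 10/3, 4/3)
obs 3: x=1 → posterior Dirichlet(10/3, 14/5, 10/3, 4/3)
obs 4: x=1 → posterior Dirichlet(10/3, 19/5, 10/3, 4/3)
obs 5: x=3 → posterior Dirichlet(10/3, 19/5, 10/3, 7/3)
obs 6: x=2 → posterior Dirichlet(10/3, 19/5, 13/3, 7/3)
obs 7: x=3 → posterior Dirichlet(10/3, 19/5, 13/3, 10/3)
obs 8: x=3 → posterior Dirichlet(10/3, 19/5, 13/3, 13/3)
obs 9: x=2 → posterior Dirichlet(10/3, 19/5, 16/3, 13/3)

k = 4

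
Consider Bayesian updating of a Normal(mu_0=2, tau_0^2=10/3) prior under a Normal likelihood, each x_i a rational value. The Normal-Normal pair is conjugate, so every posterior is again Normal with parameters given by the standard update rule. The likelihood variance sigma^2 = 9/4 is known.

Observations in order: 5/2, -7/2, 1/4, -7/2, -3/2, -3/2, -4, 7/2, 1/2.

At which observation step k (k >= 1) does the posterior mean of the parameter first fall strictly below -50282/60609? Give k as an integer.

obs 1: x=5/2 → posterior Normal(154/67, 90/67)
obs 2: x=-7/2 → posterior Normal(14/107, 90/107)
obs 3: x=1/4 → posterior Normal(8/49, 30/49)
obs 4: x=-7/2 → posterior Normal(-116/187, 90/187)
obs 5: x=-3/2 → posterior Normal(-176/227, 90/227)
obs 6: x=-3/2 → posterior Normal(-236/267, 30/89)
obs 7: x=-4 → posterior Normal(-396/307, 90/307)
obs 8: x=7/2 → posterior Normal(-256/347, 90/347)
obs 9: x=1/2 → posterior Normal(-236/387, 10/43)

k = 6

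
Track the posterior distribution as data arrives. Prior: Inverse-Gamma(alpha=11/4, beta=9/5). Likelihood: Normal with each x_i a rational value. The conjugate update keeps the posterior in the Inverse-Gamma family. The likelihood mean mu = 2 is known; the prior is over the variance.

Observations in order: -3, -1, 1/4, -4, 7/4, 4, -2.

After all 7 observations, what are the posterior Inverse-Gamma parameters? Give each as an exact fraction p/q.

alpha=25/4, beta=3869/80

obs 1: x=-3 → posterior Inverse-Gamma(13/4, 143/10)
obs 2: x=-1 → posterior Inverse-Gamma(15/4, 94/5)
obs 3: x=1/4 → posterior Inverse-Gamma(17/4, 3253/160)
obs 4: x=-4 → posterior Inverse-Gamma(19/4, 6133/160)
obs 5: x=7/4 → posterior Inverse-Gamma(21/4, 3069/80)
obs 6: x=4 → posterior Inverse-Gamma(23/4, 3229/80)
obs 7: x=-2 → posterior Inverse-Gamma(25/4, 3869/80)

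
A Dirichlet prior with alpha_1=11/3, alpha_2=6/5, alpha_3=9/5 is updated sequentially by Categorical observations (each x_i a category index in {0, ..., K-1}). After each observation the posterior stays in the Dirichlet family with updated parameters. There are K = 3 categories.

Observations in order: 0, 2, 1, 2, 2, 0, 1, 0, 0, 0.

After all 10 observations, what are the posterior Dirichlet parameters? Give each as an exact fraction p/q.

alpha_1=26/3, alpha_2=16/5, alpha_3=24/5

obs 1: x=0 → posterior Dirichlet(14/3, 6/5, 9/5)
obs 2: x=2 → posterior Dirichlet(14/3, 6/5, 14/5)
obs 3: x=1 → posterior Dirichlet(14/3, 11/5, 14/5)
obs 4: x=2 → posterior Dirichlet(14/3, 11/5, 19/5)
obs 5: x=2 → posterior Dirichlet(14/3, 11/5, 24/5)
obs 6: x=0 → posterior Dirichlet(17/3, 11/5, 24/5)
obs 7: x=1 → posterior Dirichlet(17/3, 16/5, 24/5)
obs 8: x=0 → posterior Dirichlet(20/3, 16/5, 24/5)
obs 9: x=0 → posterior Dirichlet(23/3, 16/5, 24/5)
obs 10: x=0 → posterior Dirichlet(26/3, 16/5, 24/5)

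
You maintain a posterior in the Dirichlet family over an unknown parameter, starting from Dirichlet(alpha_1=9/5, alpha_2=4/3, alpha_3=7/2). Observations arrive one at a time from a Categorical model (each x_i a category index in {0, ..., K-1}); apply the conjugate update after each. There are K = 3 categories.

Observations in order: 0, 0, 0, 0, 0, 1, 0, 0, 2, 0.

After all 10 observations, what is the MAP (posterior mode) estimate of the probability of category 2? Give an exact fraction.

105/409

obs 1: x=0 → posterior Dirichlet(14/5, 4/3, 7/2)
obs 2: x=0 → posterior Dirichlet(19/5, 4/3, 7/2)
obs 3: x=0 → posterior Dirichlet(24/5, 4/3, 7/2)
obs 4: x=0 → posterior Dirichlet(29/5, 4/3, 7/2)
obs 5: x=0 → posterior Dirichlet(34/5, 4/3, 7/2)
obs 6: x=1 → posterior Dirichlet(34/5, 7/3, 7/2)
obs 7: x=0 → posterior Dirichlet(39/5, 7/3, 7/2)
obs 8: x=0 → posterior Dirichlet(44/5, 7/3, 7/2)
obs 9: x=2 → posterior Dirichlet(44/5, 7/3, 9/2)
obs 10: x=0 → posterior Dirichlet(49/5, 7/3, 9/2)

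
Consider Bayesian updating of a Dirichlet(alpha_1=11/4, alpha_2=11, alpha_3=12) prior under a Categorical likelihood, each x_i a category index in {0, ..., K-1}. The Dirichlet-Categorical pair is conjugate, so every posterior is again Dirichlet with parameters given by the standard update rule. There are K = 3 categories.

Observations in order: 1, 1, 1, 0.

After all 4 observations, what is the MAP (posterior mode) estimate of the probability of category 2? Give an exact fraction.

obs 1: x=1 → posterior Dirichlet(11/4, 12, 12)
obs 2: x=1 → posterior Dirichlet(11/4, 13, 12)
obs 3: x=1 → posterior Dirichlet(11/4, 14, 12)
obs 4: x=0 → posterior Dirichlet(15/4, 14, 12)

44/107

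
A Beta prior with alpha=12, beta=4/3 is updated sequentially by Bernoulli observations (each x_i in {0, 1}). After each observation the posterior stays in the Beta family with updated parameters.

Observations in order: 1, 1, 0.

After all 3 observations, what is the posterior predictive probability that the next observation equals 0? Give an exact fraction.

1/7

obs 1: x=1 → posterior Beta(13, 4/3)
obs 2: x=1 → posterior Beta(14, 4/3)
obs 3: x=0 → posterior Beta(14, 7/3)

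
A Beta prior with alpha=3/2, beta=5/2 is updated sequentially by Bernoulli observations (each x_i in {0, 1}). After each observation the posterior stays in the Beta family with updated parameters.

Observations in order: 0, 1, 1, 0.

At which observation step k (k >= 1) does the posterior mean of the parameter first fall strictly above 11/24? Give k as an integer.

k = 3

obs 1: x=0 → posterior Beta(3/2, 7/2)
obs 2: x=1 → posterior Beta(5/2, 7/2)
obs 3: x=1 → posterior Beta(7/2, 7/2)
obs 4: x=0 → posterior Beta(7/2, 9/2)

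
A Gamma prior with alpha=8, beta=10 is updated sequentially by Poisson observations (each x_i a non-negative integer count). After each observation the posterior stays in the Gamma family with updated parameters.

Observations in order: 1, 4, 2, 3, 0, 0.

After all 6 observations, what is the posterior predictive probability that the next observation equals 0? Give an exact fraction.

4722366482869645213696/14063084452067724991009

obs 1: x=1 → posterior Gamma(9, 11)
obs 2: x=4 → posterior Gamma(13, 12)
obs 3: x=2 → posterior Gamma(15, 13)
obs 4: x=3 → posterior Gamma(18, 14)
obs 5: x=0 → posterior Gamma(18, 15)
obs 6: x=0 → posterior Gamma(18, 16)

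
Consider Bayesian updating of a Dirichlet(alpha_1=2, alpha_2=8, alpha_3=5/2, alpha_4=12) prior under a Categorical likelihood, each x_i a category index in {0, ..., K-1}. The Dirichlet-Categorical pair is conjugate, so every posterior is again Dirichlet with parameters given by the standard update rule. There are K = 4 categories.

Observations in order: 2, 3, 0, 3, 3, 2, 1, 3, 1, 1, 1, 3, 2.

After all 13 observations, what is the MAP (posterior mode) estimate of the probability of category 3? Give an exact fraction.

32/67

obs 1: x=2 → posterior Dirichlet(2, 8, 7/2, 12)
obs 2: x=3 → posterior Dirichlet(2, 8, 7/2, 13)
obs 3: x=0 → posterior Dirichlet(3, 8, 7/2, 13)
obs 4: x=3 → posterior Dirichlet(3, 8, 7/2, 14)
obs 5: x=3 → posterior Dirichlet(3, 8, 7/2, 15)
obs 6: x=2 → posterior Dirichlet(3, 8, 9/2, 15)
obs 7: x=1 → posterior Dirichlet(3, 9, 9/2, 15)
obs 8: x=3 → posterior Dirichlet(3, 9, 9/2, 16)
obs 9: x=1 → posterior Dirichlet(3, 10, 9/2, 16)
obs 10: x=1 → posterior Dirichlet(3, 11, 9/2, 16)
obs 11: x=1 → posterior Dirichlet(3, 12, 9/2, 16)
obs 12: x=3 → posterior Dirichlet(3, 12, 9/2, 17)
obs 13: x=2 → posterior Dirichlet(3, 12, 11/2, 17)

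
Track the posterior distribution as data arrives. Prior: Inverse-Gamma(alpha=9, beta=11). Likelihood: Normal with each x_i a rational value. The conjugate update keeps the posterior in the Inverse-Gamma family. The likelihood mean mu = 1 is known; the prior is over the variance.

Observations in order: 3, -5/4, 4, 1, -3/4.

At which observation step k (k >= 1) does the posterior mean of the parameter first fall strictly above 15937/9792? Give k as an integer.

obs 1: x=3 → posterior Inverse-Gamma(19/2, 13)
obs 2: x=-5/4 → posterior Inverse-Gamma(10, 497/32)
obs 3: x=4 → posterior Inverse-Gamma(21/2, 641/32)
obs 4: x=1 → posterior Inverse-Gamma(11, 641/32)
obs 5: x=-3/4 → posterior Inverse-Gamma(23/2, 345/16)

k = 2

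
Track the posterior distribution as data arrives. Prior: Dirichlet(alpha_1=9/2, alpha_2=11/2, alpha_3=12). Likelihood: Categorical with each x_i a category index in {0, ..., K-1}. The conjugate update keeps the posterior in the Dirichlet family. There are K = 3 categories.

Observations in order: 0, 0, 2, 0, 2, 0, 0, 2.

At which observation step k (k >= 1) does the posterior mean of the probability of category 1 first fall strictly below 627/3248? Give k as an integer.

obs 1: x=0 → posterior Dirichlet(11/2, 11/2, 12)
obs 2: x=0 → posterior Dirichlet(13/2, 11/2, 12)
obs 3: x=2 → posterior Dirichlet(13/2, 11/2, 13)
obs 4: x=0 → posterior Dirichlet(15/2, 11/2, 13)
obs 5: x=2 → posterior Dirichlet(15/2, 11/2, 14)
obs 6: x=0 → posterior Dirichlet(17/2, 11/2, 14)
obs 7: x=0 → posterior Dirichlet(19/2, 11/2, 14)
obs 8: x=2 → posterior Dirichlet(19/2, 11/2, 15)

k = 7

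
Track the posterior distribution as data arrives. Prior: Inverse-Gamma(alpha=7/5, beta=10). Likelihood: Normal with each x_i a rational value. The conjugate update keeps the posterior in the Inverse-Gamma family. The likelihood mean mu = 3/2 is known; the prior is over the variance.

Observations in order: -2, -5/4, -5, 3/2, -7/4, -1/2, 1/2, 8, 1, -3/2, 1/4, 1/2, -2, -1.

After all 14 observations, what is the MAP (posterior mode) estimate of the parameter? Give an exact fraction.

13615/1504

obs 1: x=-2 → posterior Inverse-Gamma(19/10, 129/8)
obs 2: x=-5/4 → posterior Inverse-Gamma(12/5, 637/32)
obs 3: x=-5 → posterior Inverse-Gamma(29/10, 1313/32)
obs 4: x=3/2 → posterior Inverse-Gamma(17/5, 1313/32)
obs 5: x=-7/4 → posterior Inverse-Gamma(39/10, 741/16)
obs 6: x=-1/2 → posterior Inverse-Gamma(22/5, 773/16)
obs 7: x=1/2 → posterior Inverse-Gamma(49/10, 781/16)
obs 8: x=8 → posterior Inverse-Gamma(27/5, 1119/16)
obs 9: x=1 → posterior Inverse-Gamma(59/10, 1121/16)
obs 10: x=-3/2 → posterior Inverse-Gamma(32/5, 1193/16)
obs 11: x=1/4 → posterior Inverse-Gamma(69/10, 2411/32)
obs 12: x=1/2 → posterior Inverse-Gamma(37/5, 2427/32)
obs 13: x=-2 → posterior Inverse-Gamma(79/10, 2623/32)
obs 14: x=-1 → posterior Inverse-Gamma(42/5, 2723/32)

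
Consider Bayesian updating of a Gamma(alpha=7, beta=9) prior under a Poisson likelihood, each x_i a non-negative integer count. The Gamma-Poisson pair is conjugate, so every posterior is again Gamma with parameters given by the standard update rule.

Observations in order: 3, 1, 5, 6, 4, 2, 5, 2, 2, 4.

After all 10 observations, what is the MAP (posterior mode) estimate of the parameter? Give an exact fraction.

obs 1: x=3 → posterior Gamma(10, 10)
obs 2: x=1 → posterior Gamma(11, 11)
obs 3: x=5 → posterior Gamma(16, 12)
obs 4: x=6 → posterior Gamma(22, 13)
obs 5: x=4 → posterior Gamma(26, 14)
obs 6: x=2 → posterior Gamma(28, 15)
obs 7: x=5 → posterior Gamma(33, 16)
obs 8: x=2 → posterior Gamma(35, 17)
obs 9: x=2 → posterior Gamma(37, 18)
obs 10: x=4 → posterior Gamma(41, 19)

40/19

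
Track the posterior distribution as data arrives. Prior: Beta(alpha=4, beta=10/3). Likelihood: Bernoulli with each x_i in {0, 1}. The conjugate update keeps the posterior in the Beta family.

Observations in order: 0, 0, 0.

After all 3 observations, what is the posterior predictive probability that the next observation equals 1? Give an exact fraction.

12/31

obs 1: x=0 → posterior Beta(4, 13/3)
obs 2: x=0 → posterior Beta(4, 16/3)
obs 3: x=0 → posterior Beta(4, 19/3)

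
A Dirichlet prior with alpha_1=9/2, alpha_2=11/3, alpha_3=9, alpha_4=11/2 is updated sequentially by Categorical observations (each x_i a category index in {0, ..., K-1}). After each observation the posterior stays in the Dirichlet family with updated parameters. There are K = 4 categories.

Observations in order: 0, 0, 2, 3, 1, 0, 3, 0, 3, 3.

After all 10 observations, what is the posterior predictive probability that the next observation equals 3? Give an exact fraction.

57/196

obs 1: x=0 → posterior Dirichlet(11/2, 11/3, 9, 11/2)
obs 2: x=0 → posterior Dirichlet(13/2, 11/3, 9, 11/2)
obs 3: x=2 → posterior Dirichlet(13/2, 11/3, 10, 11/2)
obs 4: x=3 → posterior Dirichlet(13/2, 11/3, 10, 13/2)
obs 5: x=1 → posterior Dirichlet(13/2, 14/3, 10, 13/2)
obs 6: x=0 → posterior Dirichlet(15/2, 14/3, 10, 13/2)
obs 7: x=3 → posterior Dirichlet(15/2, 14/3, 10, 15/2)
obs 8: x=0 → posterior Dirichlet(17/2, 14/3, 10, 15/2)
obs 9: x=3 → posterior Dirichlet(17/2, 14/3, 10, 17/2)
obs 10: x=3 → posterior Dirichlet(17/2, 14/3, 10, 19/2)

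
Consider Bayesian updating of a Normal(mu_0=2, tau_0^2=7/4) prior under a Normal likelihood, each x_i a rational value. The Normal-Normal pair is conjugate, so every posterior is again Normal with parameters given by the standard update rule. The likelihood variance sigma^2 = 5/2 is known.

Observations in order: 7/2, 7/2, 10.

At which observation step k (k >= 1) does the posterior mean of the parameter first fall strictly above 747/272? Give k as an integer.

k = 2

obs 1: x=7/2 → posterior Normal(89/34, 35/34)
obs 2: x=7/2 → posterior Normal(23/8, 35/48)
obs 3: x=10 → posterior Normal(139/31, 35/62)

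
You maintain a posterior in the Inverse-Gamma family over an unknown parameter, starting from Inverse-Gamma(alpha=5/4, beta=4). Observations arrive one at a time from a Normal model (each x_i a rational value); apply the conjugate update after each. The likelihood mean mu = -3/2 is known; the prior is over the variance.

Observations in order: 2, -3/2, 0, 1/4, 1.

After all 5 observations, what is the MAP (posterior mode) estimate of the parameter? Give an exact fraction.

obs 1: x=2 → posterior Inverse-Gamma(7/4, 81/8)
obs 2: x=-3/2 → posterior Inverse-Gamma(9/4, 81/8)
obs 3: x=0 → posterior Inverse-Gamma(11/4, 45/4)
obs 4: x=1/4 → posterior Inverse-Gamma(13/4, 409/32)
obs 5: x=1 → posterior Inverse-Gamma(15/4, 509/32)

509/152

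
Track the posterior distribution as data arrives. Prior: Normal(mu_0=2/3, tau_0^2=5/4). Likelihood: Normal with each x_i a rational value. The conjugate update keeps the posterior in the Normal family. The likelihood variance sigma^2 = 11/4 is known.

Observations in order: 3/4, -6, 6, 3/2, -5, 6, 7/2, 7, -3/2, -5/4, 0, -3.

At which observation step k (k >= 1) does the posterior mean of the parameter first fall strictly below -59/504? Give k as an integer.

k = 2

obs 1: x=3/4 → posterior Normal(133/192, 55/64)
obs 2: x=-6 → posterior Normal(-227/252, 55/84)
obs 3: x=6 → posterior Normal(133/312, 55/104)
obs 4: x=3/2 → posterior Normal(223/372, 55/124)
obs 5: x=-5 → posterior Normal(-77/432, 55/144)
obs 6: x=6 → posterior Normal(283/492, 55/164)
obs 7: x=7/2 → posterior Normal(493/552, 55/184)
obs 8: x=7 → posterior Normal(913/612, 55/204)
obs 9: x=-3/2 → posterior Normal(823/672, 55/224)
obs 10: x=-5/4 → posterior Normal(187/183, 55/244)
obs 11: x=0 → posterior Normal(17/18, 5/24)
obs 12: x=-3 → posterior Normal(2/3, 55/284)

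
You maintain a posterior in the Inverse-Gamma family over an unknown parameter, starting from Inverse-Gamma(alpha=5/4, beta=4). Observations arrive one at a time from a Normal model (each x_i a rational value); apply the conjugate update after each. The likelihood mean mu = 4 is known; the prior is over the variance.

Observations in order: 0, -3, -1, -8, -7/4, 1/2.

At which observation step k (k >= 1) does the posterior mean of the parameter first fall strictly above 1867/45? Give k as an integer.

obs 1: x=0 → posterior Inverse-Gamma(7/4, 12)
obs 2: x=-3 → posterior Inverse-Gamma(9/4, 73/2)
obs 3: x=-1 → posterior Inverse-Gamma(11/4, 49)
obs 4: x=-8 → posterior Inverse-Gamma(13/4, 121)
obs 5: x=-7/4 → posterior Inverse-Gamma(15/4, 4401/32)
obs 6: x=1/2 → posterior Inverse-Gamma(17/4, 4597/32)

k = 4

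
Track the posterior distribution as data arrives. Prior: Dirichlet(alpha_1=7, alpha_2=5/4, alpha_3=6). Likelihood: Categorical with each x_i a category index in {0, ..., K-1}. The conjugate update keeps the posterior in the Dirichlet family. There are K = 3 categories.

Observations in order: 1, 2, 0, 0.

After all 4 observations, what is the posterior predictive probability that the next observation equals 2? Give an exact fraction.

28/73

obs 1: x=1 → posterior Dirichlet(7, 9/4, 6)
obs 2: x=2 → posterior Dirichlet(7, 9/4, 7)
obs 3: x=0 → posterior Dirichlet(8, 9/4, 7)
obs 4: x=0 → posterior Dirichlet(9, 9/4, 7)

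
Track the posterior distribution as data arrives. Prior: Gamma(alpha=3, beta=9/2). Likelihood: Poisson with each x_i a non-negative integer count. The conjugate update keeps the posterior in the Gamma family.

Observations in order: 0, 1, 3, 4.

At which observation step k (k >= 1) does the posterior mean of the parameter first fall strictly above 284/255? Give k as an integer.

k = 4

obs 1: x=0 → posterior Gamma(3, 11/2)
obs 2: x=1 → posterior Gamma(4, 13/2)
obs 3: x=3 → posterior Gamma(7, 15/2)
obs 4: x=4 → posterior Gamma(11, 17/2)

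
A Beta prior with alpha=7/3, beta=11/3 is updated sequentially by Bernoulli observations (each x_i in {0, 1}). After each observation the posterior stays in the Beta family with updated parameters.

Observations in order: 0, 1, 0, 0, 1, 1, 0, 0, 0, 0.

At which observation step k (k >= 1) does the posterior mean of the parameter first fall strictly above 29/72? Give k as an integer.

k = 2

obs 1: x=0 → posterior Beta(7/3, 14/3)
obs 2: x=1 → posterior Beta(10/3, 14/3)
obs 3: x=0 → posterior Beta(10/3, 17/3)
obs 4: x=0 → posterior Beta(10/3, 20/3)
obs 5: x=1 → posterior Beta(13/3, 20/3)
obs 6: x=1 → posterior Beta(16/3, 20/3)
obs 7: x=0 → posterior Beta(16/3, 23/3)
obs 8: x=0 → posterior Beta(16/3, 26/3)
obs 9: x=0 → posterior Beta(16/3, 29/3)
obs 10: x=0 → posterior Beta(16/3, 32/3)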